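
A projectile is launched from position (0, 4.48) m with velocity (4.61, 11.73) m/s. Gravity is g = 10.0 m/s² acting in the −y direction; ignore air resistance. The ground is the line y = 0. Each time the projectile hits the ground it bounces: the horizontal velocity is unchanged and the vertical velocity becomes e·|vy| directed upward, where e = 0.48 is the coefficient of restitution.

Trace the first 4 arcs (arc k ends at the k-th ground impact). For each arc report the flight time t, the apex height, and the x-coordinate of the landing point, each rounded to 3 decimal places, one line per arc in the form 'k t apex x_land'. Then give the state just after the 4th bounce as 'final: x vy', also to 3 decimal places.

Arc 1: start y=4.480, vy=11.730 → t=2.680, apex=11.360, x_land=12.356, impact vy=-15.073
  bounce: vy ← 0.48·15.073 = 7.235
Arc 2: start y=0.000, vy=7.235 → t=1.447, apex=2.617, x_land=19.027, impact vy=-7.235
  bounce: vy ← 0.48·7.235 = 3.473
Arc 3: start y=0.000, vy=3.473 → t=0.695, apex=0.603, x_land=22.229, impact vy=-3.473
  bounce: vy ← 0.48·3.473 = 1.667
Arc 4: start y=0.000, vy=1.667 → t=0.333, apex=0.139, x_land=23.766, impact vy=-1.667
  bounce: vy ← 0.48·1.667 = 0.800

1 2.680 11.360 12.356
2 1.447 2.617 19.027
3 0.695 0.603 22.229
4 0.333 0.139 23.766
final: 23.766 0.800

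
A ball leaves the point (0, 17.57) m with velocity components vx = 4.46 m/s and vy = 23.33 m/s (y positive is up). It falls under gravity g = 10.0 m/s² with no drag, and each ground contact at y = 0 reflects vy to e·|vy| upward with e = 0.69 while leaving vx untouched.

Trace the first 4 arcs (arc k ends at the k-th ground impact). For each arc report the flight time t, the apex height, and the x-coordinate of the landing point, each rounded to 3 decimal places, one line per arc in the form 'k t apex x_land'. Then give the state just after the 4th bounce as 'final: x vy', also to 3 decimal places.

1 5.326 44.784 23.753
2 4.130 21.322 42.173
3 2.850 10.151 54.883
4 1.966 4.833 63.653
final: 63.653 6.784

Arc 1: start y=17.570, vy=23.330 → t=5.326, apex=44.784, x_land=23.753, impact vy=-29.928
  bounce: vy ← 0.69·29.928 = 20.650
Arc 2: start y=0.000, vy=20.650 → t=4.130, apex=21.322, x_land=42.173, impact vy=-20.650
  bounce: vy ← 0.69·20.650 = 14.249
Arc 3: start y=0.000, vy=14.249 → t=2.850, apex=10.151, x_land=54.883, impact vy=-14.249
  bounce: vy ← 0.69·14.249 = 9.832
Arc 4: start y=0.000, vy=9.832 → t=1.966, apex=4.833, x_land=63.653, impact vy=-9.832
  bounce: vy ← 0.69·9.832 = 6.784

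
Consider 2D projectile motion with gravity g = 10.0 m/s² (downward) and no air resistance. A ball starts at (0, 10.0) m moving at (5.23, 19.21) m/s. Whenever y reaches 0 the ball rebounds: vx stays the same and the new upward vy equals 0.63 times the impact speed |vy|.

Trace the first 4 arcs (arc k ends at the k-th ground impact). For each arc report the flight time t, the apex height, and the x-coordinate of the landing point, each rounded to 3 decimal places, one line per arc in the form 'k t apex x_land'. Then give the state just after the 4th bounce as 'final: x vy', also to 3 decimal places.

1 4.306 28.451 22.523
2 3.006 11.292 38.242
3 1.894 4.482 48.145
4 1.193 1.779 54.384
final: 54.384 3.758

Arc 1: start y=10.000, vy=19.210 → t=4.306, apex=28.451, x_land=22.523, impact vy=-23.854
  bounce: vy ← 0.63·23.854 = 15.028
Arc 2: start y=0.000, vy=15.028 → t=3.006, apex=11.292, x_land=38.242, impact vy=-15.028
  bounce: vy ← 0.63·15.028 = 9.468
Arc 3: start y=0.000, vy=9.468 → t=1.894, apex=4.482, x_land=48.145, impact vy=-9.468
  bounce: vy ← 0.63·9.468 = 5.965
Arc 4: start y=0.000, vy=5.965 → t=1.193, apex=1.779, x_land=54.384, impact vy=-5.965
  bounce: vy ← 0.63·5.965 = 3.758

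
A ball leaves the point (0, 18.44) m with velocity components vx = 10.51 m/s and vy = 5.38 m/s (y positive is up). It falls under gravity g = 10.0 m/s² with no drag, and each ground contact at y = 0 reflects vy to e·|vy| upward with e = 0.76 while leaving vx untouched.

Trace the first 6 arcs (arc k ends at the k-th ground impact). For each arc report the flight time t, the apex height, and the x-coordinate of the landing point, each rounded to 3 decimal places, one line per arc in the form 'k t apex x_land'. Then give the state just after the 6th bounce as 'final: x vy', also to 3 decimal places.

1 2.532 19.887 26.615
2 3.031 11.487 58.475
3 2.304 6.635 82.689
4 1.751 3.832 101.091
5 1.331 2.214 115.077
6 1.011 1.279 125.707
final: 125.707 3.843

Arc 1: start y=18.440, vy=5.380 → t=2.532, apex=19.887, x_land=26.615, impact vy=-19.944
  bounce: vy ← 0.76·19.944 = 15.157
Arc 2: start y=0.000, vy=15.157 → t=3.031, apex=11.487, x_land=58.475, impact vy=-15.157
  bounce: vy ← 0.76·15.157 = 11.519
Arc 3: start y=0.000, vy=11.519 → t=2.304, apex=6.635, x_land=82.689, impact vy=-11.519
  bounce: vy ← 0.76·11.519 = 8.755
Arc 4: start y=0.000, vy=8.755 → t=1.751, apex=3.832, x_land=101.091, impact vy=-8.755
  bounce: vy ← 0.76·8.755 = 6.654
Arc 5: start y=0.000, vy=6.654 → t=1.331, apex=2.214, x_land=115.077, impact vy=-6.654
  bounce: vy ← 0.76·6.654 = 5.057
Arc 6: start y=0.000, vy=5.057 → t=1.011, apex=1.279, x_land=125.707, impact vy=-5.057
  bounce: vy ← 0.76·5.057 = 3.843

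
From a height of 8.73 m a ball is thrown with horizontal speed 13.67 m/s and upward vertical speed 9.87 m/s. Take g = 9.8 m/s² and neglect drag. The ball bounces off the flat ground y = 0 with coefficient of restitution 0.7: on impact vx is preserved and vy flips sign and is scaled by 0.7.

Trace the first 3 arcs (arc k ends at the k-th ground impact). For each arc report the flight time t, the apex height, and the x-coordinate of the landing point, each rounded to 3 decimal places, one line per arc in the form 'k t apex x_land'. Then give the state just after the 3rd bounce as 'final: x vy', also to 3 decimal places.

Arc 1: start y=8.730, vy=9.870 → t=2.679, apex=13.700, x_land=36.625, impact vy=-16.387
  bounce: vy ← 0.7·16.387 = 11.471
Arc 2: start y=0.000, vy=11.471 → t=2.341, apex=6.713, x_land=68.626, impact vy=-11.471
  bounce: vy ← 0.7·11.471 = 8.029
Arc 3: start y=0.000, vy=8.029 → t=1.639, apex=3.289, x_land=91.027, impact vy=-8.029
  bounce: vy ← 0.7·8.029 = 5.621

1 2.679 13.700 36.625
2 2.341 6.713 68.626
3 1.639 3.289 91.027
final: 91.027 5.621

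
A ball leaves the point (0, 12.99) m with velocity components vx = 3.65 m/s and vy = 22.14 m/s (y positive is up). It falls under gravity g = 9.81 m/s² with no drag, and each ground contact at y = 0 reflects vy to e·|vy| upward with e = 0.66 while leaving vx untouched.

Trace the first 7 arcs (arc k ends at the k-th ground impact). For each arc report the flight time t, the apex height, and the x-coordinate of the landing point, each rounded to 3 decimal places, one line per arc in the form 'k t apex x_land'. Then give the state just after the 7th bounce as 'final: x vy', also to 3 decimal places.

Arc 1: start y=12.990, vy=22.140 → t=5.039, apex=37.974, x_land=18.393, impact vy=-27.295
  bounce: vy ← 0.66·27.295 = 18.015
Arc 2: start y=0.000, vy=18.015 → t=3.673, apex=16.541, x_land=31.799, impact vy=-18.015
  bounce: vy ← 0.66·18.015 = 11.890
Arc 3: start y=0.000, vy=11.890 → t=2.424, apex=7.205, x_land=40.647, impact vy=-11.890
  bounce: vy ← 0.66·11.890 = 7.847
Arc 4: start y=0.000, vy=7.847 → t=1.600, apex=3.139, x_land=46.486, impact vy=-7.847
  bounce: vy ← 0.66·7.847 = 5.179
Arc 5: start y=0.000, vy=5.179 → t=1.056, apex=1.367, x_land=50.340, impact vy=-5.179
  bounce: vy ← 0.66·5.179 = 3.418
Arc 6: start y=0.000, vy=3.418 → t=0.697, apex=0.596, x_land=52.884, impact vy=-3.418
  bounce: vy ← 0.66·3.418 = 2.256
Arc 7: start y=0.000, vy=2.256 → t=0.460, apex=0.259, x_land=54.563, impact vy=-2.256
  bounce: vy ← 0.66·2.256 = 1.489

1 5.039 37.974 18.393
2 3.673 16.541 31.799
3 2.424 7.205 40.647
4 1.600 3.139 46.486
5 1.056 1.367 50.340
6 0.697 0.596 52.884
7 0.460 0.259 54.563
final: 54.563 1.489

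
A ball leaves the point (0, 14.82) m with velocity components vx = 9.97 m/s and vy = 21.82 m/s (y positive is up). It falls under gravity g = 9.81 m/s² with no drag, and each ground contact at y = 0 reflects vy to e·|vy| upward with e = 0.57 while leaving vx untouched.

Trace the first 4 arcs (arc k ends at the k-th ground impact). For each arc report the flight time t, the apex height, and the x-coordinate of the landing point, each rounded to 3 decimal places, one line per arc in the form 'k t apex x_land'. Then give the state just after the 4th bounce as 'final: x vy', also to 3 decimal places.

Arc 1: start y=14.820, vy=21.820 → t=5.047, apex=39.087, x_land=50.320, impact vy=-27.693
  bounce: vy ← 0.57·27.693 = 15.785
Arc 2: start y=0.000, vy=15.785 → t=3.218, apex=12.699, x_land=82.405, impact vy=-15.785
  bounce: vy ← 0.57·15.785 = 8.997
Arc 3: start y=0.000, vy=8.997 → t=1.834, apex=4.126, x_land=100.693, impact vy=-8.997
  bounce: vy ← 0.57·8.997 = 5.128
Arc 4: start y=0.000, vy=5.128 → t=1.046, apex=1.341, x_land=111.117, impact vy=-5.128
  bounce: vy ← 0.57·5.128 = 2.923

1 5.047 39.087 50.320
2 3.218 12.699 82.405
3 1.834 4.126 100.693
4 1.046 1.341 111.117
final: 111.117 2.923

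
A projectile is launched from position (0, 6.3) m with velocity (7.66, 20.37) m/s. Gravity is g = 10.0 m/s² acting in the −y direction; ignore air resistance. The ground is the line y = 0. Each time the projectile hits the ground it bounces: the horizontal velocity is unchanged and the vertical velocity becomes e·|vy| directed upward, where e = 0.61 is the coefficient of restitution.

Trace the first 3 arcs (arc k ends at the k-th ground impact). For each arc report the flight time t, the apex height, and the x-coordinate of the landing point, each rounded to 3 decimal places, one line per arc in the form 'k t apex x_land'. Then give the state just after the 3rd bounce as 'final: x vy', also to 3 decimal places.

1 4.363 27.047 33.419
2 2.837 10.064 55.154
3 1.731 3.745 68.413
final: 68.413 5.279

Arc 1: start y=6.300, vy=20.370 → t=4.363, apex=27.047, x_land=33.419, impact vy=-23.258
  bounce: vy ← 0.61·23.258 = 14.187
Arc 2: start y=0.000, vy=14.187 → t=2.837, apex=10.064, x_land=55.154, impact vy=-14.187
  bounce: vy ← 0.61·14.187 = 8.654
Arc 3: start y=0.000, vy=8.654 → t=1.731, apex=3.745, x_land=68.413, impact vy=-8.654
  bounce: vy ← 0.61·8.654 = 5.279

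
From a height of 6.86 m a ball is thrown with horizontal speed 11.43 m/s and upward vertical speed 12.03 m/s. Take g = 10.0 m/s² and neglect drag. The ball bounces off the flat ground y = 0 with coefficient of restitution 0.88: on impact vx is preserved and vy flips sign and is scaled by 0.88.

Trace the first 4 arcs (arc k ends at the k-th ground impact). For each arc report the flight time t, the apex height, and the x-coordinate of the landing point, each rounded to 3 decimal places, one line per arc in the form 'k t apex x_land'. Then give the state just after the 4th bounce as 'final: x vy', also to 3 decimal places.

Arc 1: start y=6.860, vy=12.030 → t=2.882, apex=14.096, x_land=32.942, impact vy=-16.791
  bounce: vy ← 0.88·16.791 = 14.776
Arc 2: start y=0.000, vy=14.776 → t=2.955, apex=10.916, x_land=66.719, impact vy=-14.776
  bounce: vy ← 0.88·14.776 = 13.003
Arc 3: start y=0.000, vy=13.003 → t=2.601, apex=8.453, x_land=96.443, impact vy=-13.003
  bounce: vy ← 0.88·13.003 = 11.442
Arc 4: start y=0.000, vy=11.442 → t=2.288, apex=6.546, x_land=122.600, impact vy=-11.442
  bounce: vy ← 0.88·11.442 = 10.069

1 2.882 14.096 32.942
2 2.955 10.916 66.719
3 2.601 8.453 96.443
4 2.288 6.546 122.600
final: 122.600 10.069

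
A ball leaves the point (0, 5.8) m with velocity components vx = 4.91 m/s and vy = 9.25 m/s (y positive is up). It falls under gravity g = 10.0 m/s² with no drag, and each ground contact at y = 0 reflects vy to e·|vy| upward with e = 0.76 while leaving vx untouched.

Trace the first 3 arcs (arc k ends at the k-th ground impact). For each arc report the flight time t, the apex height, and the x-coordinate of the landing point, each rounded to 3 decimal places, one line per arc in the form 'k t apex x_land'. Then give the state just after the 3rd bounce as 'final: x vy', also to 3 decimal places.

Arc 1: start y=5.800, vy=9.250 → t=2.345, apex=10.078, x_land=11.513, impact vy=-14.197
  bounce: vy ← 0.76·14.197 = 10.790
Arc 2: start y=0.000, vy=10.790 → t=2.158, apex=5.821, x_land=22.108, impact vy=-10.790
  bounce: vy ← 0.76·10.790 = 8.200
Arc 3: start y=0.000, vy=8.200 → t=1.640, apex=3.362, x_land=30.161, impact vy=-8.200
  bounce: vy ← 0.76·8.200 = 6.232

1 2.345 10.078 11.513
2 2.158 5.821 22.108
3 1.640 3.362 30.161
final: 30.161 6.232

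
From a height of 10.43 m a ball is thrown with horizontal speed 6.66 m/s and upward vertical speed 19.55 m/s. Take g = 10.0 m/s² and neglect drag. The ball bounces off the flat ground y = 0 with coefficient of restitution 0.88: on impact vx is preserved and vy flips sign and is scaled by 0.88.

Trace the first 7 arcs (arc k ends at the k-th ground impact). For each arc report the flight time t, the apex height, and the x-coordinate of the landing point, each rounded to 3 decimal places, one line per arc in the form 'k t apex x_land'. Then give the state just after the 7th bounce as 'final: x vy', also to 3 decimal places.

Arc 1: start y=10.430, vy=19.550 → t=4.386, apex=29.540, x_land=29.208, impact vy=-24.306
  bounce: vy ← 0.88·24.306 = 21.390
Arc 2: start y=0.000, vy=21.390 → t=4.278, apex=22.876, x_land=57.699, impact vy=-21.390
  bounce: vy ← 0.88·21.390 = 18.823
Arc 3: start y=0.000, vy=18.823 → t=3.765, apex=17.715, x_land=82.772, impact vy=-18.823
  bounce: vy ← 0.88·18.823 = 16.564
Arc 4: start y=0.000, vy=16.564 → t=3.313, apex=13.719, x_land=104.835, impact vy=-16.564
  bounce: vy ← 0.88·16.564 = 14.576
Arc 5: start y=0.000, vy=14.576 → t=2.915, apex=10.624, x_land=124.251, impact vy=-14.576
  bounce: vy ← 0.88·14.576 = 12.827
Arc 6: start y=0.000, vy=12.827 → t=2.565, apex=8.227, x_land=141.337, impact vy=-12.827
  bounce: vy ← 0.88·12.827 = 11.288
Arc 7: start y=0.000, vy=11.288 → t=2.258, apex=6.371, x_land=156.372, impact vy=-11.288
  bounce: vy ← 0.88·11.288 = 9.933

1 4.386 29.540 29.208
2 4.278 22.876 57.699
3 3.765 17.715 82.772
4 3.313 13.719 104.835
5 2.915 10.624 124.251
6 2.565 8.227 141.337
7 2.258 6.371 156.372
final: 156.372 9.933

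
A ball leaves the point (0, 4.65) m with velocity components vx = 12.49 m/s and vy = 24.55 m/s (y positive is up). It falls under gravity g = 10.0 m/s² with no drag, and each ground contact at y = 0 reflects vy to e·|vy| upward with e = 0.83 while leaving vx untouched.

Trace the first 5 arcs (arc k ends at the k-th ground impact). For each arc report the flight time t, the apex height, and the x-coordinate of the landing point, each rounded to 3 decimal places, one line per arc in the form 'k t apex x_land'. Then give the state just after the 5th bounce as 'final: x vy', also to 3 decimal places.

1 5.093 34.785 63.607
2 4.378 23.963 118.294
3 3.634 16.508 163.684
4 3.016 11.373 201.357
5 2.504 7.835 232.626
final: 232.626 10.390

Arc 1: start y=4.650, vy=24.550 → t=5.093, apex=34.785, x_land=63.607, impact vy=-26.376
  bounce: vy ← 0.83·26.376 = 21.892
Arc 2: start y=0.000, vy=21.892 → t=4.378, apex=23.963, x_land=118.294, impact vy=-21.892
  bounce: vy ← 0.83·21.892 = 18.171
Arc 3: start y=0.000, vy=18.171 → t=3.634, apex=16.508, x_land=163.684, impact vy=-18.171
  bounce: vy ← 0.83·18.171 = 15.082
Arc 4: start y=0.000, vy=15.082 → t=3.016, apex=11.373, x_land=201.357, impact vy=-15.082
  bounce: vy ← 0.83·15.082 = 12.518
Arc 5: start y=0.000, vy=12.518 → t=2.504, apex=7.835, x_land=232.626, impact vy=-12.518
  bounce: vy ← 0.83·12.518 = 10.390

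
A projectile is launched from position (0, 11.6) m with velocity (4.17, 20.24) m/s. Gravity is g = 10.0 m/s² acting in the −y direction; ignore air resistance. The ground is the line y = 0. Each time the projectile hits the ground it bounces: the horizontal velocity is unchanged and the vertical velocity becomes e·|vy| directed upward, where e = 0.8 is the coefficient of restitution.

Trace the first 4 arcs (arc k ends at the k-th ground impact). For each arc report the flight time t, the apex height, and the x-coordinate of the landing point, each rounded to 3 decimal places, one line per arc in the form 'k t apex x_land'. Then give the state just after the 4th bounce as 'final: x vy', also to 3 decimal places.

1 4.557 32.083 19.003
2 4.053 20.533 35.904
3 3.242 13.141 49.425
4 2.594 8.410 60.241
final: 60.241 10.376

Arc 1: start y=11.600, vy=20.240 → t=4.557, apex=32.083, x_land=19.003, impact vy=-25.331
  bounce: vy ← 0.8·25.331 = 20.265
Arc 2: start y=0.000, vy=20.265 → t=4.053, apex=20.533, x_land=35.904, impact vy=-20.265
  bounce: vy ← 0.8·20.265 = 16.212
Arc 3: start y=0.000, vy=16.212 → t=3.242, apex=13.141, x_land=49.425, impact vy=-16.212
  bounce: vy ← 0.8·16.212 = 12.969
Arc 4: start y=0.000, vy=12.969 → t=2.594, apex=8.410, x_land=60.241, impact vy=-12.969
  bounce: vy ← 0.8·12.969 = 10.376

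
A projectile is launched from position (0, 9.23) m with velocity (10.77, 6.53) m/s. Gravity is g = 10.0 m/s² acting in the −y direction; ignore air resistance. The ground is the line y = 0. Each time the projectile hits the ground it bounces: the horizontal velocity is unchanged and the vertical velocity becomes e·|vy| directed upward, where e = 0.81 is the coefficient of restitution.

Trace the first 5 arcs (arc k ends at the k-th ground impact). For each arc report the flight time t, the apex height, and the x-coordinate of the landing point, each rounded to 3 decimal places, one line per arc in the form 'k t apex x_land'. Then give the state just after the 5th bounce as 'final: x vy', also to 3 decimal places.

Arc 1: start y=9.230, vy=6.530 → t=2.160, apex=11.362, x_land=23.268, impact vy=-15.075
  bounce: vy ← 0.81·15.075 = 12.210
Arc 2: start y=0.000, vy=12.210 → t=2.442, apex=7.455, x_land=49.569, impact vy=-12.210
  bounce: vy ← 0.81·12.210 = 9.890
Arc 3: start y=0.000, vy=9.890 → t=1.978, apex=4.891, x_land=70.873, impact vy=-9.890
  bounce: vy ← 0.81·9.890 = 8.011
Arc 4: start y=0.000, vy=8.011 → t=1.602, apex=3.209, x_land=88.129, impact vy=-8.011
  bounce: vy ← 0.81·8.011 = 6.489
Arc 5: start y=0.000, vy=6.489 → t=1.298, apex=2.105, x_land=102.107, impact vy=-6.489
  bounce: vy ← 0.81·6.489 = 5.256

1 2.160 11.362 23.268
2 2.442 7.455 49.569
3 1.978 4.891 70.873
4 1.602 3.209 88.129
5 1.298 2.105 102.107
final: 102.107 5.256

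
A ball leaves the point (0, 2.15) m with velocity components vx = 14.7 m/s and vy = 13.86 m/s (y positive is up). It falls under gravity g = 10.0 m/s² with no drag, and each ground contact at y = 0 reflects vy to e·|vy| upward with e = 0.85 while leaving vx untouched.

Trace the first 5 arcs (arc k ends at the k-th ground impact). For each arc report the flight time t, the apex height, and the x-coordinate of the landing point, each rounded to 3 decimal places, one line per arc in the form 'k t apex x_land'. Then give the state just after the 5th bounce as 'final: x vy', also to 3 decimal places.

Arc 1: start y=2.150, vy=13.860 → t=2.919, apex=11.755, x_land=42.914, impact vy=-15.333
  bounce: vy ← 0.85·15.333 = 13.033
Arc 2: start y=0.000, vy=13.033 → t=2.607, apex=8.493, x_land=81.231, impact vy=-13.033
  bounce: vy ← 0.85·13.033 = 11.078
Arc 3: start y=0.000, vy=11.078 → t=2.216, apex=6.136, x_land=113.800, impact vy=-11.078
  bounce: vy ← 0.85·11.078 = 9.416
Arc 4: start y=0.000, vy=9.416 → t=1.883, apex=4.433, x_land=141.484, impact vy=-9.416
  bounce: vy ← 0.85·9.416 = 8.004
Arc 5: start y=0.000, vy=8.004 → t=1.601, apex=3.203, x_land=165.016, impact vy=-8.004
  bounce: vy ← 0.85·8.004 = 6.803

1 2.919 11.755 42.914
2 2.607 8.493 81.231
3 2.216 6.136 113.800
4 1.883 4.433 141.484
5 1.601 3.203 165.016
final: 165.016 6.803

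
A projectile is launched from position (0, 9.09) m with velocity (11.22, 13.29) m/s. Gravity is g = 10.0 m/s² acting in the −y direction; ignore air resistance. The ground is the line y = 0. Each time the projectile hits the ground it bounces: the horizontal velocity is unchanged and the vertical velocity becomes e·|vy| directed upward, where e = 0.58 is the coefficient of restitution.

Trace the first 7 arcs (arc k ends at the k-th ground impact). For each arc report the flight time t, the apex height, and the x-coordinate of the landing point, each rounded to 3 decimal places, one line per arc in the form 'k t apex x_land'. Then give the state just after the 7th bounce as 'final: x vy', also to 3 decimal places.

1 3.222 17.921 36.153
2 2.196 6.029 60.794
3 1.274 2.028 75.085
4 0.739 0.682 83.374
5 0.428 0.230 88.182
6 0.249 0.077 90.970
7 0.144 0.026 92.588
final: 92.588 0.418

Arc 1: start y=9.090, vy=13.290 → t=3.222, apex=17.921, x_land=36.153, impact vy=-18.932
  bounce: vy ← 0.58·18.932 = 10.981
Arc 2: start y=0.000, vy=10.981 → t=2.196, apex=6.029, x_land=60.794, impact vy=-10.981
  bounce: vy ← 0.58·10.981 = 6.369
Arc 3: start y=0.000, vy=6.369 → t=1.274, apex=2.028, x_land=75.085, impact vy=-6.369
  bounce: vy ← 0.58·6.369 = 3.694
Arc 4: start y=0.000, vy=3.694 → t=0.739, apex=0.682, x_land=83.374, impact vy=-3.694
  bounce: vy ← 0.58·3.694 = 2.142
Arc 5: start y=0.000, vy=2.142 → t=0.428, apex=0.230, x_land=88.182, impact vy=-2.142
  bounce: vy ← 0.58·2.142 = 1.243
Arc 6: start y=0.000, vy=1.243 → t=0.249, apex=0.077, x_land=90.970, impact vy=-1.243
  bounce: vy ← 0.58·1.243 = 0.721
Arc 7: start y=0.000, vy=0.721 → t=0.144, apex=0.026, x_land=92.588, impact vy=-0.721
  bounce: vy ← 0.58·0.721 = 0.418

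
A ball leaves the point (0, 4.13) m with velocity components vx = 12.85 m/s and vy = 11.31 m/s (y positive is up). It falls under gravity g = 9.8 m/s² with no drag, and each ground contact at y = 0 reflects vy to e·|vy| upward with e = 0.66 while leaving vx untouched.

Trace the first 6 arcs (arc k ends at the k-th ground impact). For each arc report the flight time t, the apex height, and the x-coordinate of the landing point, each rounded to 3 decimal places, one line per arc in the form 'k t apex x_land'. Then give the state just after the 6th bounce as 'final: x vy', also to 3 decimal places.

1 2.629 10.656 33.780
2 1.947 4.642 58.794
3 1.285 2.022 75.303
4 0.848 0.881 86.199
5 0.560 0.384 93.391
6 0.369 0.167 98.137
final: 98.137 1.195

Arc 1: start y=4.130, vy=11.310 → t=2.629, apex=10.656, x_land=33.780, impact vy=-14.452
  bounce: vy ← 0.66·14.452 = 9.538
Arc 2: start y=0.000, vy=9.538 → t=1.947, apex=4.642, x_land=58.794, impact vy=-9.538
  bounce: vy ← 0.66·9.538 = 6.295
Arc 3: start y=0.000, vy=6.295 → t=1.285, apex=2.022, x_land=75.303, impact vy=-6.295
  bounce: vy ← 0.66·6.295 = 4.155
Arc 4: start y=0.000, vy=4.155 → t=0.848, apex=0.881, x_land=86.199, impact vy=-4.155
  bounce: vy ← 0.66·4.155 = 2.742
Arc 5: start y=0.000, vy=2.742 → t=0.560, apex=0.384, x_land=93.391, impact vy=-2.742
  bounce: vy ← 0.66·2.742 = 1.810
Arc 6: start y=0.000, vy=1.810 → t=0.369, apex=0.167, x_land=98.137, impact vy=-1.810
  bounce: vy ← 0.66·1.810 = 1.195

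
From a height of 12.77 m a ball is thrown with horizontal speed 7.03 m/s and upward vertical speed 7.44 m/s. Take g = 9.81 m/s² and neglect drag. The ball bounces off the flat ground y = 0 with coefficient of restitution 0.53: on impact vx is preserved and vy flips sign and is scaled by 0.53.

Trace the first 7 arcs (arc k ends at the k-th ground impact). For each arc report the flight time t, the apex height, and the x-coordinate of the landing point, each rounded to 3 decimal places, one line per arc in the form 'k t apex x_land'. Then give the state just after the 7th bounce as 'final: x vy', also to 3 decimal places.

Arc 1: start y=12.770, vy=7.440 → t=2.541, apex=15.591, x_land=17.865, impact vy=-17.490
  bounce: vy ← 0.53·17.490 = 9.270
Arc 2: start y=0.000, vy=9.270 → t=1.890, apex=4.380, x_land=31.151, impact vy=-9.270
  bounce: vy ← 0.53·9.270 = 4.913
Arc 3: start y=0.000, vy=4.913 → t=1.002, apex=1.230, x_land=38.192, impact vy=-4.913
  bounce: vy ← 0.53·4.913 = 2.604
Arc 4: start y=0.000, vy=2.604 → t=0.531, apex=0.346, x_land=41.924, impact vy=-2.604
  bounce: vy ← 0.53·2.604 = 1.380
Arc 5: start y=0.000, vy=1.380 → t=0.281, apex=0.097, x_land=43.902, impact vy=-1.380
  bounce: vy ← 0.53·1.380 = 0.731
Arc 6: start y=0.000, vy=0.731 → t=0.149, apex=0.027, x_land=44.950, impact vy=-0.731
  bounce: vy ← 0.53·0.731 = 0.388
Arc 7: start y=0.000, vy=0.388 → t=0.079, apex=0.008, x_land=45.506, impact vy=-0.388
  bounce: vy ← 0.53·0.388 = 0.205

1 2.541 15.591 17.865
2 1.890 4.380 31.151
3 1.002 1.230 38.192
4 0.531 0.346 41.924
5 0.281 0.097 43.902
6 0.149 0.027 44.950
7 0.079 0.008 45.506
final: 45.506 0.205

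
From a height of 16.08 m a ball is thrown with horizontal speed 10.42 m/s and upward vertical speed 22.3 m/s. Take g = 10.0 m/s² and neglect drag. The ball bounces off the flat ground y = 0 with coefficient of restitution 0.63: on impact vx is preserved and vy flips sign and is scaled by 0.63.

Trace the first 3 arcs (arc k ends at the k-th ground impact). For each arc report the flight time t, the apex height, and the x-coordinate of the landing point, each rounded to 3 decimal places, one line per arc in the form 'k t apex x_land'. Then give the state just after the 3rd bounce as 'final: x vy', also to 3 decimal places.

1 5.092 40.944 53.055
2 3.606 16.251 90.626
3 2.272 6.450 114.295
final: 114.295 7.155

Arc 1: start y=16.080, vy=22.300 → t=5.092, apex=40.944, x_land=53.055, impact vy=-28.616
  bounce: vy ← 0.63·28.616 = 18.028
Arc 2: start y=0.000, vy=18.028 → t=3.606, apex=16.251, x_land=90.626, impact vy=-18.028
  bounce: vy ← 0.63·18.028 = 11.358
Arc 3: start y=0.000, vy=11.358 → t=2.272, apex=6.450, x_land=114.295, impact vy=-11.358
  bounce: vy ← 0.63·11.358 = 7.155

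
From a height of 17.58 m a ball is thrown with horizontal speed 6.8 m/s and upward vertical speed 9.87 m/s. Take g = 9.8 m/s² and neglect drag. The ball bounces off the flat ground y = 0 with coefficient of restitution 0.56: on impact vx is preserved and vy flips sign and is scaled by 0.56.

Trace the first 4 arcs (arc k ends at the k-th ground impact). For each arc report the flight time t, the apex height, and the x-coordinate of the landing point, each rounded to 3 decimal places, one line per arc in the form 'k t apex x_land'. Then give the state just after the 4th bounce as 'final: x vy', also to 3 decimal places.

Arc 1: start y=17.580, vy=9.870 → t=3.152, apex=22.550, x_land=21.436, impact vy=-21.023
  bounce: vy ← 0.56·21.023 = 11.773
Arc 2: start y=0.000, vy=11.773 → t=2.403, apex=7.072, x_land=37.774, impact vy=-11.773
  bounce: vy ← 0.56·11.773 = 6.593
Arc 3: start y=0.000, vy=6.593 → t=1.345, apex=2.218, x_land=46.924, impact vy=-6.593
  bounce: vy ← 0.56·6.593 = 3.692
Arc 4: start y=0.000, vy=3.692 → t=0.753, apex=0.695, x_land=52.048, impact vy=-3.692
  bounce: vy ← 0.56·3.692 = 2.068

1 3.152 22.550 21.436
2 2.403 7.072 37.774
3 1.345 2.218 46.924
4 0.753 0.695 52.048
final: 52.048 2.068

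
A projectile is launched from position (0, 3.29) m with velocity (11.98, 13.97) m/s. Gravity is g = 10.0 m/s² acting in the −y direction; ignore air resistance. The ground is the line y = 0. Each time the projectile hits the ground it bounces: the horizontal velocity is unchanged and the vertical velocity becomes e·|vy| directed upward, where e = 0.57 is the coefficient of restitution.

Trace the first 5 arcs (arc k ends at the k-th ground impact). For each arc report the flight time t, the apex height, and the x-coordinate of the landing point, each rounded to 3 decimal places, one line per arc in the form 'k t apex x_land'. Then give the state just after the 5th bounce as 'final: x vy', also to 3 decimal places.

1 3.012 13.048 36.089
2 1.842 4.239 58.151
3 1.050 1.377 70.727
4 0.598 0.448 77.895
5 0.341 0.145 81.980
final: 81.980 0.972

Arc 1: start y=3.290, vy=13.970 → t=3.012, apex=13.048, x_land=36.089, impact vy=-16.154
  bounce: vy ← 0.57·16.154 = 9.208
Arc 2: start y=0.000, vy=9.208 → t=1.842, apex=4.239, x_land=58.151, impact vy=-9.208
  bounce: vy ← 0.57·9.208 = 5.249
Arc 3: start y=0.000, vy=5.249 → t=1.050, apex=1.377, x_land=70.727, impact vy=-5.249
  bounce: vy ← 0.57·5.249 = 2.992
Arc 4: start y=0.000, vy=2.992 → t=0.598, apex=0.448, x_land=77.895, impact vy=-2.992
  bounce: vy ← 0.57·2.992 = 1.705
Arc 5: start y=0.000, vy=1.705 → t=0.341, apex=0.145, x_land=81.980, impact vy=-1.705
  bounce: vy ← 0.57·1.705 = 0.972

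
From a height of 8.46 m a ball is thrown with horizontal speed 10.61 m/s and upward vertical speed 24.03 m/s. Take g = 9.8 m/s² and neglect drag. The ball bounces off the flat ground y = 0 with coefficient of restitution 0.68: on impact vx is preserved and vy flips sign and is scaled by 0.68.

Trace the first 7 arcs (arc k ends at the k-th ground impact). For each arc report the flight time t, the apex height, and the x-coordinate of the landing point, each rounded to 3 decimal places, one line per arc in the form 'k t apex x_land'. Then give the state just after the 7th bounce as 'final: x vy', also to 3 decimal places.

Arc 1: start y=8.460, vy=24.030 → t=5.234, apex=37.921, x_land=55.532, impact vy=-27.263
  bounce: vy ← 0.68·27.263 = 18.539
Arc 2: start y=0.000, vy=18.539 → t=3.783, apex=17.535, x_land=95.674, impact vy=-18.539
  bounce: vy ← 0.68·18.539 = 12.606
Arc 3: start y=0.000, vy=12.606 → t=2.573, apex=8.108, x_land=122.971, impact vy=-12.606
  bounce: vy ← 0.68·12.606 = 8.572
Arc 4: start y=0.000, vy=8.572 → t=1.749, apex=3.749, x_land=141.532, impact vy=-8.572
  bounce: vy ← 0.68·8.572 = 5.829
Arc 5: start y=0.000, vy=5.829 → t=1.190, apex=1.734, x_land=154.154, impact vy=-5.829
  bounce: vy ← 0.68·5.829 = 3.964
Arc 6: start y=0.000, vy=3.964 → t=0.809, apex=0.802, x_land=162.737, impact vy=-3.964
  bounce: vy ← 0.68·3.964 = 2.695
Arc 7: start y=0.000, vy=2.695 → t=0.550, apex=0.371, x_land=168.573, impact vy=-2.695
  bounce: vy ← 0.68·2.695 = 1.833

1 5.234 37.921 55.532
2 3.783 17.535 95.674
3 2.573 8.108 122.971
4 1.749 3.749 141.532
5 1.190 1.734 154.154
6 0.809 0.802 162.737
7 0.550 0.371 168.573
final: 168.573 1.833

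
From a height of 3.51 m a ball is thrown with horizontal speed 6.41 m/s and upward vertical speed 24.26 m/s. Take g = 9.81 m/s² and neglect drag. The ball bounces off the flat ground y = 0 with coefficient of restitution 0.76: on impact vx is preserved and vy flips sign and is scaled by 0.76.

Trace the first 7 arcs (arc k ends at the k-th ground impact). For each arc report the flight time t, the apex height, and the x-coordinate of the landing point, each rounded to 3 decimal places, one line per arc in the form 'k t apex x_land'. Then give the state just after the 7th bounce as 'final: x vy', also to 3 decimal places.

Arc 1: start y=3.510, vy=24.260 → t=5.087, apex=33.507, x_land=32.605, impact vy=-25.640
  bounce: vy ← 0.76·25.640 = 19.486
Arc 2: start y=0.000, vy=19.486 → t=3.973, apex=19.354, x_land=58.071, impact vy=-19.486
  bounce: vy ← 0.76·19.486 = 14.810
Arc 3: start y=0.000, vy=14.810 → t=3.019, apex=11.179, x_land=77.425, impact vy=-14.810
  bounce: vy ← 0.76·14.810 = 11.255
Arc 4: start y=0.000, vy=11.255 → t=2.295, apex=6.457, x_land=92.134, impact vy=-11.255
  bounce: vy ← 0.76·11.255 = 8.554
Arc 5: start y=0.000, vy=8.554 → t=1.744, apex=3.729, x_land=103.312, impact vy=-8.554
  bounce: vy ← 0.76·8.554 = 6.501
Arc 6: start y=0.000, vy=6.501 → t=1.325, apex=2.154, x_land=111.808, impact vy=-6.501
  bounce: vy ← 0.76·6.501 = 4.941
Arc 7: start y=0.000, vy=4.941 → t=1.007, apex=1.244, x_land=118.265, impact vy=-4.941
  bounce: vy ← 0.76·4.941 = 3.755

1 5.087 33.507 32.605
2 3.973 19.354 58.071
3 3.019 11.179 77.425
4 2.295 6.457 92.134
5 1.744 3.729 103.312
6 1.325 2.154 111.808
7 1.007 1.244 118.265
final: 118.265 3.755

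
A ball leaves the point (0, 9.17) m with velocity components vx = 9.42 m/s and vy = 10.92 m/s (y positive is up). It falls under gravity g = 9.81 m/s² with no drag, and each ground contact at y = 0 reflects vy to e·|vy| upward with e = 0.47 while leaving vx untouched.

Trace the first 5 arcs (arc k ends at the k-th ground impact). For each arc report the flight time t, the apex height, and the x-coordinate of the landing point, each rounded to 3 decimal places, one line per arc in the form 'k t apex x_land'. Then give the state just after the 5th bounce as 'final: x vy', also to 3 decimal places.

1 2.876 15.248 27.095
2 1.657 3.368 42.707
3 0.779 0.744 50.044
4 0.366 0.164 53.493
5 0.172 0.036 55.114
final: 55.114 0.397

Arc 1: start y=9.170, vy=10.920 → t=2.876, apex=15.248, x_land=27.095, impact vy=-17.296
  bounce: vy ← 0.47·17.296 = 8.129
Arc 2: start y=0.000, vy=8.129 → t=1.657, apex=3.368, x_land=42.707, impact vy=-8.129
  bounce: vy ← 0.47·8.129 = 3.821
Arc 3: start y=0.000, vy=3.821 → t=0.779, apex=0.744, x_land=50.044, impact vy=-3.821
  bounce: vy ← 0.47·3.821 = 1.796
Arc 4: start y=0.000, vy=1.796 → t=0.366, apex=0.164, x_land=53.493, impact vy=-1.796
  bounce: vy ← 0.47·1.796 = 0.844
Arc 5: start y=0.000, vy=0.844 → t=0.172, apex=0.036, x_land=55.114, impact vy=-0.844
  bounce: vy ← 0.47·0.844 = 0.397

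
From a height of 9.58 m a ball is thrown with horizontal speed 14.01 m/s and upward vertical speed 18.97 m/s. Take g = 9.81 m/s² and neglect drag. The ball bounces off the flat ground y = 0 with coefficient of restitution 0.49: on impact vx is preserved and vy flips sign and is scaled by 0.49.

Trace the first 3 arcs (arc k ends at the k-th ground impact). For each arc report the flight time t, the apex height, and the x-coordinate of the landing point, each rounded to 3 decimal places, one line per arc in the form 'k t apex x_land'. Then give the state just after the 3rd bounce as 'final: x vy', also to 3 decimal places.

Arc 1: start y=9.580, vy=18.970 → t=4.320, apex=27.922, x_land=60.518, impact vy=-23.406
  bounce: vy ← 0.49·23.406 = 11.469
Arc 2: start y=0.000, vy=11.469 → t=2.338, apex=6.704, x_land=93.276, impact vy=-11.469
  bounce: vy ← 0.49·11.469 = 5.620
Arc 3: start y=0.000, vy=5.620 → t=1.146, apex=1.610, x_land=109.327, impact vy=-5.620
  bounce: vy ← 0.49·5.620 = 2.754

1 4.320 27.922 60.518
2 2.338 6.704 93.276
3 1.146 1.610 109.327
final: 109.327 2.754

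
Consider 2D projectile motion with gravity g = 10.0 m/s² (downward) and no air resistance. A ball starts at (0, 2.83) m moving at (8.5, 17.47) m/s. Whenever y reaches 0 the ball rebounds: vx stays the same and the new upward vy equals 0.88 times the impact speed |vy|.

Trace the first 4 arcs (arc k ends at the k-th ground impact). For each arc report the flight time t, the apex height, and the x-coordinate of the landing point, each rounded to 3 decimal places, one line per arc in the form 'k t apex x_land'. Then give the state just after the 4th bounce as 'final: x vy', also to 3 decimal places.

Arc 1: start y=2.830, vy=17.470 → t=3.649, apex=18.090, x_land=31.017, impact vy=-19.021
  bounce: vy ← 0.88·19.021 = 16.739
Arc 2: start y=0.000, vy=16.739 → t=3.348, apex=14.009, x_land=59.473, impact vy=-16.739
  bounce: vy ← 0.88·16.739 = 14.730
Arc 3: start y=0.000, vy=14.730 → t=2.946, apex=10.849, x_land=84.514, impact vy=-14.730
  bounce: vy ← 0.88·14.730 = 12.962
Arc 4: start y=0.000, vy=12.962 → t=2.592, apex=8.401, x_land=106.550, impact vy=-12.962
  bounce: vy ← 0.88·12.962 = 11.407

1 3.649 18.090 31.017
2 3.348 14.009 59.473
3 2.946 10.849 84.514
4 2.592 8.401 106.550
final: 106.550 11.407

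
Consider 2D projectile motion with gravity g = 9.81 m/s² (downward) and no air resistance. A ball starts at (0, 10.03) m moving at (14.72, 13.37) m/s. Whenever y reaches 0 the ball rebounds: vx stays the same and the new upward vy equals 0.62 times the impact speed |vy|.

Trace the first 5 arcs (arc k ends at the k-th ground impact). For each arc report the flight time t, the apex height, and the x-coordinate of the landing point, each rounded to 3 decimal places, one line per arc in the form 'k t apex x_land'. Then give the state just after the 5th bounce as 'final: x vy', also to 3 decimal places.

Arc 1: start y=10.030, vy=13.370 → t=3.338, apex=19.141, x_land=49.140, impact vy=-19.379
  bounce: vy ← 0.62·19.379 = 12.015
Arc 2: start y=0.000, vy=12.015 → t=2.450, apex=7.358, x_land=85.197, impact vy=-12.015
  bounce: vy ← 0.62·12.015 = 7.449
Arc 3: start y=0.000, vy=7.449 → t=1.519, apex=2.828, x_land=107.553, impact vy=-7.449
  bounce: vy ← 0.62·7.449 = 4.619
Arc 4: start y=0.000, vy=4.619 → t=0.942, apex=1.087, x_land=121.413, impact vy=-4.619
  bounce: vy ← 0.62·4.619 = 2.864
Arc 5: start y=0.000, vy=2.864 → t=0.584, apex=0.418, x_land=130.007, impact vy=-2.864
  bounce: vy ← 0.62·2.864 = 1.775

1 3.338 19.141 49.140
2 2.450 7.358 85.197
3 1.519 2.828 107.553
4 0.942 1.087 121.413
5 0.584 0.418 130.007
final: 130.007 1.775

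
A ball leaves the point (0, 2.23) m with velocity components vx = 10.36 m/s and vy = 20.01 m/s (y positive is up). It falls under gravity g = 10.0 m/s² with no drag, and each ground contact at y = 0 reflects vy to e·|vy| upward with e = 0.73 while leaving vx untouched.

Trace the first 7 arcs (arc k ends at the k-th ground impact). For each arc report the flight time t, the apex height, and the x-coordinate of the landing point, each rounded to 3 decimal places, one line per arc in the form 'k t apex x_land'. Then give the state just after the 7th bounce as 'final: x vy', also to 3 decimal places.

Arc 1: start y=2.230, vy=20.010 → t=4.111, apex=22.250, x_land=42.585, impact vy=-21.095
  bounce: vy ← 0.73·21.095 = 15.399
Arc 2: start y=0.000, vy=15.399 → t=3.080, apex=11.857, x_land=74.492, impact vy=-15.399
  bounce: vy ← 0.73·15.399 = 11.242
Arc 3: start y=0.000, vy=11.242 → t=2.248, apex=6.319, x_land=97.785, impact vy=-11.242
  bounce: vy ← 0.73·11.242 = 8.206
Arc 4: start y=0.000, vy=8.206 → t=1.641, apex=3.367, x_land=114.788, impact vy=-8.206
  bounce: vy ← 0.73·8.206 = 5.991
Arc 5: start y=0.000, vy=5.991 → t=1.198, apex=1.794, x_land=127.201, impact vy=-5.991
  bounce: vy ← 0.73·5.991 = 4.373
Arc 6: start y=0.000, vy=4.373 → t=0.875, apex=0.956, x_land=136.262, impact vy=-4.373
  bounce: vy ← 0.73·4.373 = 3.192
Arc 7: start y=0.000, vy=3.192 → t=0.638, apex=0.510, x_land=142.877, impact vy=-3.192
  bounce: vy ← 0.73·3.192 = 2.330

1 4.111 22.250 42.585
2 3.080 11.857 74.492
3 2.248 6.319 97.785
4 1.641 3.367 114.788
5 1.198 1.794 127.201
6 0.875 0.956 136.262
7 0.638 0.510 142.877
final: 142.877 2.330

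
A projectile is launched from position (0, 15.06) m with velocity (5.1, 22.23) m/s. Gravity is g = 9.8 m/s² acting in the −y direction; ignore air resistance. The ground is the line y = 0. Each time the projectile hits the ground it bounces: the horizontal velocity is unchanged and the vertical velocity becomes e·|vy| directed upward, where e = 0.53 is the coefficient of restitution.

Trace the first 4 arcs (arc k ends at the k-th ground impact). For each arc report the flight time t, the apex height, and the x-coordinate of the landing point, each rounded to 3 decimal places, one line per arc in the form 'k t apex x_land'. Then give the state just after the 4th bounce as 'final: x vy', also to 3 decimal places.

Arc 1: start y=15.060, vy=22.230 → t=5.135, apex=40.273, x_land=26.190, impact vy=-28.095
  bounce: vy ← 0.53·28.095 = 14.891
Arc 2: start y=0.000, vy=14.891 → t=3.039, apex=11.313, x_land=41.688, impact vy=-14.891
  bounce: vy ← 0.53·14.891 = 7.892
Arc 3: start y=0.000, vy=7.892 → t=1.611, apex=3.178, x_land=49.902, impact vy=-7.892
  bounce: vy ← 0.53·7.892 = 4.183
Arc 4: start y=0.000, vy=4.183 → t=0.854, apex=0.893, x_land=54.256, impact vy=-4.183
  bounce: vy ← 0.53·4.183 = 2.217

1 5.135 40.273 26.190
2 3.039 11.313 41.688
3 1.611 3.178 49.902
4 0.854 0.893 54.256
final: 54.256 2.217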